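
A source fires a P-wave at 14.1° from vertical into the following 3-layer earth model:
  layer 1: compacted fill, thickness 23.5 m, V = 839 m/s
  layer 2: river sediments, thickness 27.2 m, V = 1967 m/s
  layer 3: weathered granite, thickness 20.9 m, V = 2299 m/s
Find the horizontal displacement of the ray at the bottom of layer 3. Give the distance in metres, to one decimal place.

Ray parameter p = sin 14.1° / 839 m/s = 2.9036e-04 s/m.
Layer 1: θ = 14.10°; offset = 23.5·tan 14.10° = 5.903 m.
Layer 2: sin θ = p·1967 = 0.5711 → θ = 34.83°; offset = 27.2·tan 34.83° = 18.926 m.
Layer 3: sin θ = p·2299 = 0.6675 → θ = 41.88°; offset = 20.9·tan 41.88° = 18.738 m.
Total horizontal offset = 43.566 m.

43.6 m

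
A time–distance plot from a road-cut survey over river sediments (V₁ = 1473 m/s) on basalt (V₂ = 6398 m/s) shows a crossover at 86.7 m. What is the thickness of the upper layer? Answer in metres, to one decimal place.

h = (x_cross/2)·√((V₂−V₁)/(V₂+V₁)).
(V₂−V₁)/(V₂+V₁) = (6398−1473)/(6398+1473) = 0.6257; √ = 0.7910.
h = (86.7/2)·0.7910 = 34.29 m.

34.3 m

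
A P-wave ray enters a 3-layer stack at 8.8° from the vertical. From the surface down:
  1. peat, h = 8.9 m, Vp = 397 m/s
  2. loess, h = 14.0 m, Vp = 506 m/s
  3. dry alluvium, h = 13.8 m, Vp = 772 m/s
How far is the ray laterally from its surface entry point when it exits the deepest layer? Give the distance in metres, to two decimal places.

8.46 m

Apply Snell's law at each interface; in layer i the horizontal offset is hᵢ·tan θᵢ.
Layer 1: θ = 8.80°; offset = 8.9·tan 8.80° = 1.3778 m.
Layer 2: sin θ = 506·sin 8.8°/397 = 0.1950, θ = 11.24°; offset = 14.0·tan 11.24° = 2.7833 m.
Layer 3: sin θ = 772·sin 8.8°/397 = 0.2975, θ = 17.31°; offset = 13.8·tan 17.31° = 4.3001 m.
Total horizontal offset = 8.4612 m.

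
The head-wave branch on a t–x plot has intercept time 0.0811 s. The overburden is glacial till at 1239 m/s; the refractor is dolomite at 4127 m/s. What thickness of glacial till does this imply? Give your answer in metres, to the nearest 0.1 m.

52.7 m

θ_c = arcsin(1239/4127) = 17.47°; cos θ_c = 0.9539.
tᵢ = 2h cos θ_c/V₁ ⇒ h = tᵢ·V₁/(2 cos θ_c) = 0.0811·1239/(2·0.9539) = 52.67 m.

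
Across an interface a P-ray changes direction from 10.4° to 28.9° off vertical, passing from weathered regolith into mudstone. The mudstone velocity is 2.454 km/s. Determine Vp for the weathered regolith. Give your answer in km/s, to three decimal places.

0.917 km/s

sin 10.4° = 0.1805; sin 28.9° = 0.4833.
V₁ = V₂·(sin θ₁/sin θ₂) = 2.454·(0.1805/0.4833) = 0.917 km/s.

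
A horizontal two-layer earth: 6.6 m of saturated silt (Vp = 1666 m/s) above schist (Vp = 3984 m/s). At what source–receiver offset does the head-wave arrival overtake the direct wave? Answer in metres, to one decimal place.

θ_c = arcsin(1666/3984) = 24.72°, so cos θ_c = 0.9084 and tᵢ = 2h cos θ_c/V₁ = 0.0072 s.
At crossover x/V₁ = x/V₂ + tᵢ ⇒ x = tᵢ/(1/V₁ − 1/V₂) = 0.00720/(6.0024e-04 − 2.5100e-04) = 20.61 m.

20.6 m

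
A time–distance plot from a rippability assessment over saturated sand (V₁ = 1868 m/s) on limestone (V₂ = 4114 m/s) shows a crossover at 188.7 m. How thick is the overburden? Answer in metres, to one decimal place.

57.8 m

x_cross = 2h·√((V₂+V₁)/(V₂−V₁)) → h = x_cross / (2·√((V₂+V₁)/(V₂−V₁))).
√((V₂+V₁)/(V₂−V₁)) = √((4114+1868)/(4114−1868)) = 1.6320.
h = 188.7 / (2·1.6320) = 57.81 m.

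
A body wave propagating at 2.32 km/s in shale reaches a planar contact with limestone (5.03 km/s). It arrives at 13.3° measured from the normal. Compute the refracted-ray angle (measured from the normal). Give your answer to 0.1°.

sin θ₁/V₁ = sin θ₂/V₂ ⇒ sin θ₂ = 5.03·sin 13.3°/2.32 = 5.03·0.2300/2.32 = 0.4988.
θ₂ = sin⁻¹(0.4988) = 29.92° (from vertical).

29.9°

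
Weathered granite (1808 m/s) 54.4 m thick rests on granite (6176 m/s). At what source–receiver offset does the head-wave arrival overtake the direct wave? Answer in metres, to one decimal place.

147.1 m

θ_c = arcsin(1808/6176) = 17.02°, so cos θ_c = 0.9562 and tᵢ = 2h cos θ_c/V₁ = 0.0575 s.
At crossover x/V₁ = x/V₂ + tᵢ ⇒ x = tᵢ/(1/V₁ − 1/V₂) = 0.05754/(5.5310e-04 − 1.6192e-04) = 147.09 m.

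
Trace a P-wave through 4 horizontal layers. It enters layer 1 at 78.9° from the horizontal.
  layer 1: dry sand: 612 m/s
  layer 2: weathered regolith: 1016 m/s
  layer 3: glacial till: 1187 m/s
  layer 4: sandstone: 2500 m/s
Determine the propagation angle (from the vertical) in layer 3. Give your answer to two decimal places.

From the normal: θ₁ = 90° − 78.9° = 11.1°.
Ray parameter p = sin 11.1° / 612 = 3.1458e-04 s/m.
sin θ_3 = p·V_3 = 3.1458e-04 × 1187 = 0.3734.
θ_3 = 21.93° from the vertical.

21.93°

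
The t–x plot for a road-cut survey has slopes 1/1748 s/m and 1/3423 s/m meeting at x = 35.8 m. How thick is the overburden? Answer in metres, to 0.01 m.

h = (x_cross/2)·√((V₂−V₁)/(V₂+V₁)).
(V₂−V₁)/(V₂+V₁) = (3423−1748)/(3423+1748) = 0.3239; √ = 0.5691.
h = (35.8/2)·0.5691 = 10.19 m.

10.19 m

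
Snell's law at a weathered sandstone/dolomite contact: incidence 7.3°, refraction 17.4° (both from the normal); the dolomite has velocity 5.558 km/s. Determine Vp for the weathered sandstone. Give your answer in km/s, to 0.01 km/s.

sin 7.3° = 0.1271; sin 17.4° = 0.2990.
V₁ = V₂·(sin θ₁/sin θ₂) = 5.558·(0.1271/0.2990) = 2.36 km/s.

2.36 km/s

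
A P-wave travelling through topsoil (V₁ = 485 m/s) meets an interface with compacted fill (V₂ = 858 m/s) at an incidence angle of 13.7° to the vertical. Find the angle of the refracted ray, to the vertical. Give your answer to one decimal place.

sin θ₁/V₁ = sin θ₂/V₂ ⇒ sin θ₂ = 858·sin 13.7°/485 = 858·0.2368/485 = 0.4190.
θ₂ = arcsin 0.4190 = 24.77° from the normal.

24.8°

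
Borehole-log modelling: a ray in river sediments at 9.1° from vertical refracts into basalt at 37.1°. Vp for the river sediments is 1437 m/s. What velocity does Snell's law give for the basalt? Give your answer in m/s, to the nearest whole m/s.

Snell's law: sin 9.1°/V₁ = sin 37.1°/V₂.
V₂ = V₁·sin 37.1°/sin 9.1° = 1437 × 3.8140 = 5480.66 m/s.

5481 m/s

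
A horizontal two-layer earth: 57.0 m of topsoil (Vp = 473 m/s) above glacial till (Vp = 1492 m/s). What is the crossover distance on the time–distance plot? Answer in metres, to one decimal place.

158.3 m

θ_c = arcsin(473/1492) = 18.48°, so cos θ_c = 0.9484 and tᵢ = 2h cos θ_c/V₁ = 0.2286 s.
At crossover x/V₁ = x/V₂ + tᵢ ⇒ x = tᵢ/(1/V₁ − 1/V₂) = 0.22858/(2.1142e-03 − 6.7024e-04) = 158.31 m.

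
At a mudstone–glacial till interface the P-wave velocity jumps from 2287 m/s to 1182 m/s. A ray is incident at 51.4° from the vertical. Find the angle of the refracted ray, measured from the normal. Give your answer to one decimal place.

23.8°

sin θ₁/V₁ = sin θ₂/V₂ ⇒ sin θ₂ = 1182·sin 51.4°/2287 = 1182·0.7815/2287 = 0.4039.
θ₂ = sin⁻¹(0.4039) = 23.82° (from vertical).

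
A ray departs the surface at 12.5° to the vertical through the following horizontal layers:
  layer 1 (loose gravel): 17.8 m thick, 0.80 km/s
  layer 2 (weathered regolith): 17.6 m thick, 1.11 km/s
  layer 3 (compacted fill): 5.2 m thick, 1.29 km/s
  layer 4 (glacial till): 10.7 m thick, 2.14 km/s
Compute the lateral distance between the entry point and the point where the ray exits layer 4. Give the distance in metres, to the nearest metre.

Apply Snell's law at each interface; in layer i the horizontal offset is hᵢ·tan θᵢ.
Layer 1: θ = 12.50°; offset = 17.8·tan 12.50° = 3.946 m.
Layer 2: sin θ = 1.11·sin 12.5°/0.80 = 0.3003, θ = 17.48°; offset = 17.6·tan 17.48° = 5.541 m.
Layer 3: sin θ = 1.29·sin 12.5°/0.80 = 0.3490, θ = 20.43°; offset = 5.2·tan 20.43° = 1.937 m.
Layer 4: sin θ = 2.14·sin 12.5°/0.80 = 0.5790, θ = 35.38°; offset = 10.7·tan 35.38° = 7.598 m.
Σ offsets = 19.022 m.

19 m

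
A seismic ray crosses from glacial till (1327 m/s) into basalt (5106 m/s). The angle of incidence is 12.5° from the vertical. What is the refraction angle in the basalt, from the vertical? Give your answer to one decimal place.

sin θ₁/V₁ = sin θ₂/V₂ ⇒ sin θ₂ = 5106·sin 12.5°/1327 = 5106·0.2164/1327 = 0.8328.
θ₂ = sin⁻¹(0.8328) = 56.39° (from vertical).

56.4°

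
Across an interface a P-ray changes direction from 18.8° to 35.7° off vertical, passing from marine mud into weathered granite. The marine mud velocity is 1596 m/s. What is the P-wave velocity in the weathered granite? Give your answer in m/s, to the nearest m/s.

2890 m/s

sin 18.8° = 0.3223; sin 35.7° = 0.5835.
V₂ = V₁·(sin θ₂/sin θ₁) = 1596·(0.5835/0.3223) = 2889.95 m/s.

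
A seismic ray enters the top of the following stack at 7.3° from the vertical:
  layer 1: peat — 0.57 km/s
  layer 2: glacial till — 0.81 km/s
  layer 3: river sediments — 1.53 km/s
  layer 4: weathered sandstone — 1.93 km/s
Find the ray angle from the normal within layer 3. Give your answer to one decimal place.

19.9°

Snell's law across each interface conserves sin θ / V, so sin θ_3 = V_3·sin θ₁/V₁.
sin θ_3 = 1.53 × sin 7.3° / 0.57 = 0.3411.
θ_3 = arcsin 0.3411 = 19.94°.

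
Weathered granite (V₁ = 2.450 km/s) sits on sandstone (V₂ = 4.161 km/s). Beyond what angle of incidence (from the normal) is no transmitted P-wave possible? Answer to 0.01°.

36.07°

Critical incidence: sin θ_c = V₁/V₂ = 2.450/4.161 = 0.5888.
θ_c = arcsin 0.5888 = 36.07°.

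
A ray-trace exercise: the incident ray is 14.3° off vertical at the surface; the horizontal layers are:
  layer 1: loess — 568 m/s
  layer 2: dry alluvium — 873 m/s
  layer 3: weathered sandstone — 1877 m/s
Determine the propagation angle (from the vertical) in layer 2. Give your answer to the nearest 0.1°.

22.3°

Ray parameter p = sin 14.3° / 568 = 4.3486e-04 s/m.
sin θ_2 = p·V_2 = 4.3486e-04 × 873 = 0.3796.
θ_2 = 22.31° from the vertical.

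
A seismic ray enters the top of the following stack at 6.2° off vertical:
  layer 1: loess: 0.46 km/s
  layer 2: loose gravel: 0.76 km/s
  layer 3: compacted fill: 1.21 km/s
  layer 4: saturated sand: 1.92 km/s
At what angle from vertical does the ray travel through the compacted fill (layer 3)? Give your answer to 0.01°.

Ray parameter p = sin 6.2° / 0.46 = 2.3478e-01 s/km.
sin θ_3 = p·V_3 = 2.3478e-01 × 1.21 = 0.2841.
θ_3 = arcsin 0.2841 = 16.50°.

16.50°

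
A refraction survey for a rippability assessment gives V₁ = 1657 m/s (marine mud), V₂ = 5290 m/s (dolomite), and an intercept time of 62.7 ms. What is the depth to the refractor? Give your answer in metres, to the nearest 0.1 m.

54.7 m

h = tᵢ·V₁·V₂ / (2·√(V₂²−V₁²)).
√(V₂²−V₁²) = √(5290² − 1657²) = 5023.8 m/s.
h = 0.0627 s × 1657 × 5290 / (2 × 5023.8) = 54.70 m.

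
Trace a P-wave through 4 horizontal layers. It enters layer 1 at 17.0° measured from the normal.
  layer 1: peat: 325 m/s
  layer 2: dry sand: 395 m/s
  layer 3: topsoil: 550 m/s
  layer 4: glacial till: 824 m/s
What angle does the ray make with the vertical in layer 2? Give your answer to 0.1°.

Ray parameter p = sin 17.0° / 325 = 8.9961e-04 s/m.
sin θ_2 = p·V_2 = 8.9961e-04 × 395 = 0.3553.
θ_2 = 20.81° from the vertical.

20.8°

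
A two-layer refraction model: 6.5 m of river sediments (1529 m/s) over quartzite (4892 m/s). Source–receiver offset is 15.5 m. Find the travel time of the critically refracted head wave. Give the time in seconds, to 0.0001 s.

0.0112 s

t = x/V₂ + 2h·√(V₂²−V₁²)/(V₁V₂).
√(V₂²−V₁²) = √(4892²−1529²) = 4646.9 m/s; delay term = 2·6.5·4646.9/(1529·4892) = 0.00808 s.
t = 15.5/4892 + 0.00808 = 0.01124 s.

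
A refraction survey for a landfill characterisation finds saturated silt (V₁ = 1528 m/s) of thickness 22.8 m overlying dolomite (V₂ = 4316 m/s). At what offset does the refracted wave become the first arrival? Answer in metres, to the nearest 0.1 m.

θ_c = arcsin(1528/4316) = 20.73°, so cos θ_c = 0.9352 and tᵢ = 2h cos θ_c/V₁ = 0.0279 s.
At crossover x/V₁ = x/V₂ + tᵢ ⇒ x = tᵢ/(1/V₁ − 1/V₂) = 0.02791/(6.5445e-04 − 2.3170e-04) = 66.02 m.

66.0 m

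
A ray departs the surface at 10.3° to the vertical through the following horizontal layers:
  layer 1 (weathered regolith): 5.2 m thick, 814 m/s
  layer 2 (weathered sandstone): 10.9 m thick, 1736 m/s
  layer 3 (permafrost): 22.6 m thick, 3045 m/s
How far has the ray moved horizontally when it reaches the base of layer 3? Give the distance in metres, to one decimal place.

25.8 m

Apply Snell's law at each interface; in layer i the horizontal offset is hᵢ·tan θᵢ.
Layer 1: θ = 10.30°; offset = 5.2·tan 10.30° = 0.945 m.
Layer 2: sin θ = 1736·sin 10.3°/814 = 0.3813, θ = 22.42°; offset = 10.9·tan 22.42° = 4.496 m.
Layer 3: sin θ = 3045·sin 10.3°/814 = 0.6689, θ = 41.98°; offset = 22.6·tan 41.98° = 20.334 m.
Total horizontal offset = 25.775 m.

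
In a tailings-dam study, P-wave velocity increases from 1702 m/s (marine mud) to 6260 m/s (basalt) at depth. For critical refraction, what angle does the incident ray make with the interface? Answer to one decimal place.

At critical incidence the refracted ray runs along the interface (θ₂ = 90°), so sin θ_c = V₁/V₂.
θ_c = arcsin(1702/6260) = arcsin 0.2719 = 15.78°.
Measured from the interface: 90° − 15.78° = 74.22°.

74.2°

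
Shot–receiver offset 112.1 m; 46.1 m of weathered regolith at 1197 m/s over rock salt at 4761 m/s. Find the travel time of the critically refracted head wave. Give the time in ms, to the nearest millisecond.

θ_c = arcsin(V₁/V₂) = arcsin(1197/4761) = 14.56°, cos θ_c = 0.9679.
Intercept time tᵢ = 2h cos θ_c / V₁ = 2·46.1·0.9679/1197 = 0.07455 s.
t = x/V₂ + tᵢ = 112.1/4761 + 0.07455 = 0.09810 s.

98 ms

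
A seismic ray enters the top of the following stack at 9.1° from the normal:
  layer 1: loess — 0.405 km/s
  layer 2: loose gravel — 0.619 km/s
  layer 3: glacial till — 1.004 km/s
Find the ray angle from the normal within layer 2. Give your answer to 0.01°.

Snell's law across each interface conserves sin θ / V, so sin θ_2 = V_2·sin θ₁/V₁.
sin θ_2 = 0.619 × sin 9.1° / 0.405 = 0.2417.
θ_2 = arcsin 0.2417 = 13.99°.

13.99°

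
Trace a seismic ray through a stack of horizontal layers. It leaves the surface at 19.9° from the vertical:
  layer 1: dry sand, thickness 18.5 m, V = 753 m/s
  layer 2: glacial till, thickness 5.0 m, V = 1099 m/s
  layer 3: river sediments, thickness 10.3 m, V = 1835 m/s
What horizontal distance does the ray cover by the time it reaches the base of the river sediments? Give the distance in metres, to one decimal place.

24.9 m

p = sin θ₁/V₁ = sin 19.9°/753 = 4.5203e-04 s/m is conserved through the stack.
Layer 1: θ = 19.90°; offset = 18.5·tan 19.90° = 6.697 m.
Layer 2: sin θ = p·1099 = 0.4968 → θ = 29.79°; offset = 5.0·tan 29.79° = 2.862 m.
Layer 3: sin θ = p·1835 = 0.8295 → θ = 56.05°; offset = 10.3·tan 56.05° = 15.296 m.
Summing the layer offsets gives 24.855 m.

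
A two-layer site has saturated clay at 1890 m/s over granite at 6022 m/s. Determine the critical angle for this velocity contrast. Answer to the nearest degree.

At critical incidence the refracted ray runs along the interface (θ₂ = 90°), so sin θ_c = V₁/V₂.
θ_c = arcsin(1890/6022) = arcsin 0.3138 = 18.29°.

18°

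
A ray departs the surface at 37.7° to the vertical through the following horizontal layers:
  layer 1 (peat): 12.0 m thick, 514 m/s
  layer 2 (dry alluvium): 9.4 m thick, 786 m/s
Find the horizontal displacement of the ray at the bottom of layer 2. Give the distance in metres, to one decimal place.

Ray parameter p = sin 37.7° / 514 m/s = 1.1897e-03 s/m.
Layer 1: θ = 37.70°; offset = 12.0·tan 37.70° = 9.275 m.
Layer 2: sin θ = p·786 = 0.9351 → θ = 69.25°; offset = 9.4·tan 69.25° = 24.811 m.
Summing the layer offsets gives 34.086 m.

34.1 m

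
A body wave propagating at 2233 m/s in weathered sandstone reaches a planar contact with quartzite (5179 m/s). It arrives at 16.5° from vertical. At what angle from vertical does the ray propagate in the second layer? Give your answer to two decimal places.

41.20°

Snell's law: sin θ₂ = (V₂/V₁)·sin θ₁ = (5179/2233)·sin 16.5° = 0.6587.
θ₂ = arcsin 0.6587 = 41.20° from the normal.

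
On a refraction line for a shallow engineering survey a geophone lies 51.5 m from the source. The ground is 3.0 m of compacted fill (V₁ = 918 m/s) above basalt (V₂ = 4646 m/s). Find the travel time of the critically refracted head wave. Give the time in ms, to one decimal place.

17.5 ms

θ_c = arcsin(V₁/V₂) = arcsin(918/4646) = 11.40°, cos θ_c = 0.9803.
Intercept time tᵢ = 2h cos θ_c / V₁ = 2·3.0·0.9803/918 = 0.00641 s.
t = x/V₂ + tᵢ = 51.5/4646 + 0.00641 = 0.01749 s.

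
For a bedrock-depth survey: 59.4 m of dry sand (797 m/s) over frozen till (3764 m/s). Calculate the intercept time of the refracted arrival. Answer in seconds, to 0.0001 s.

0.1457 s

θ_c = arcsin(V₁/V₂) = arcsin(797/3764) = 12.22°; cos θ_c = 0.9773.
tᵢ = 2h·cos θ_c / V₁ = 2·59.4·0.9773 / 797 = 0.14568 s.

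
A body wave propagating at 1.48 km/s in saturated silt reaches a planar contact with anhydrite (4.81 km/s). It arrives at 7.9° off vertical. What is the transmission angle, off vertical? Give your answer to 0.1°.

26.5°

Snell's law: sin θ₂ = (V₂/V₁)·sin θ₁ = (4.81/1.48)·sin 7.9° = 0.4467.
θ₂ = sin⁻¹(0.4467) = 26.53° (from vertical).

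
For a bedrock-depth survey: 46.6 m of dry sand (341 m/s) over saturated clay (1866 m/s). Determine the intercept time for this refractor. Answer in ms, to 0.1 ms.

268.7 ms

tᵢ = 2h·√(V₂²−V₁²)/(V₁V₂).
√(V₂²−V₁²) = √(1866²−341²) = 1834.6 m/s.
tᵢ = 2·46.6·1834.6/(341·1866) = 0.26871 s.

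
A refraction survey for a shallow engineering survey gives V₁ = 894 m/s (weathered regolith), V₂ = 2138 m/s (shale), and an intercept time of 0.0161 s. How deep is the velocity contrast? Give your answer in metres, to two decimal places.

7.92 m

h = tᵢ·V₁·V₂ / (2·√(V₂²−V₁²)).
√(V₂²−V₁²) = √(2138² − 894²) = 1942.1 m/s.
h = 0.0161 s × 894 × 2138 / (2 × 1942.1) = 7.92 m.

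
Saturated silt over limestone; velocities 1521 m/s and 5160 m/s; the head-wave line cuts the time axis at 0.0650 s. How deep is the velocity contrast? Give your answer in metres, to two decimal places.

h = tᵢ·V₁·V₂ / (2·√(V₂²−V₁²)).
√(V₂²−V₁²) = √(5160² − 1521²) = 4930.7 m/s.
h = 0.065 s × 1521 × 5160 / (2 × 4930.7) = 51.73 m.

51.73 m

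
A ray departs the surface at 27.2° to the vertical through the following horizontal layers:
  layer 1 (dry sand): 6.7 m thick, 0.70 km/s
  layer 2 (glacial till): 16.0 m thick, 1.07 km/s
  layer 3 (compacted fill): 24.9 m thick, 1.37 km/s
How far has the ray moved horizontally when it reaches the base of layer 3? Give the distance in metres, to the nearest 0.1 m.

68.9 m

Apply Snell's law at each interface; in layer i the horizontal offset is hᵢ·tan θᵢ.
Layer 1: θ = 27.20°; offset = 6.7·tan 27.20° = 3.443 m.
Layer 2: sin θ = 1.07·sin 27.2°/0.70 = 0.6987, θ = 44.32°; offset = 16.0·tan 44.32° = 15.626 m.
Layer 3: sin θ = 1.37·sin 27.2°/0.70 = 0.8946, θ = 63.46°; offset = 24.9·tan 63.46° = 49.850 m.
Total horizontal offset = 68.920 m.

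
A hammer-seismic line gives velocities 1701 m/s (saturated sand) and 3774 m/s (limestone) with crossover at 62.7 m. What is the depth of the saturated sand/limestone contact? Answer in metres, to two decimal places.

19.29 m

h = (x_cross/2)·√((V₂−V₁)/(V₂+V₁)).
(V₂−V₁)/(V₂+V₁) = (3774−1701)/(3774+1701) = 0.3786; √ = 0.6153.
h = (62.7/2)·0.6153 = 19.29 m.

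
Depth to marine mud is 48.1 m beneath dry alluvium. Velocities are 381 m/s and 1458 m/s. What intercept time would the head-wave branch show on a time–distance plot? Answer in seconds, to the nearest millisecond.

θ_c = arcsin(V₁/V₂) = arcsin(381/1458) = 15.15°; cos θ_c = 0.9653.
tᵢ = 2h·cos θ_c / V₁ = 2·48.1·0.9653 / 381 = 0.24372 s.

0.244 s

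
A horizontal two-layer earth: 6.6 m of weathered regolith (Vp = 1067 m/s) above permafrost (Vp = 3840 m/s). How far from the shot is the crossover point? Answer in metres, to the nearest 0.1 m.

17.6 m

x_cross = 2h·√((V₂+V₁)/(V₂−V₁)).
(V₂+V₁)/(V₂−V₁) = (3840+1067)/(3840−1067) = 1.7696; √ = 1.3302.
x_cross = 2·6.6·1.3302 = 17.56 m.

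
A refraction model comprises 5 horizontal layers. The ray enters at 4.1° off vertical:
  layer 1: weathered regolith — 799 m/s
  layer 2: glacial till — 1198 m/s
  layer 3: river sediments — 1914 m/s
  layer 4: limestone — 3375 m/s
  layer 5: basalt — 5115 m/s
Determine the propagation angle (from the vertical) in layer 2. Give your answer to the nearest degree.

Ray parameter p = sin 4.1° / 799 = 8.9484e-05 s/m.
sin θ_2 = p·V_2 = 8.9484e-05 × 1198 = 0.1072.
θ_2 = arcsin 0.1072 = 6.15°.

6°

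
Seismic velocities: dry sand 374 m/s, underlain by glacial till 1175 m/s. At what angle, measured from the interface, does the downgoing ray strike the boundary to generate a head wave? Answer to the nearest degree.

71°

Critical incidence: sin θ_c = V₁/V₂ = 374/1175 = 0.3183.
θ_c = arcsin 0.3183 = 18.56°.
Measured from the interface: 90° − 18.56° = 71.44°.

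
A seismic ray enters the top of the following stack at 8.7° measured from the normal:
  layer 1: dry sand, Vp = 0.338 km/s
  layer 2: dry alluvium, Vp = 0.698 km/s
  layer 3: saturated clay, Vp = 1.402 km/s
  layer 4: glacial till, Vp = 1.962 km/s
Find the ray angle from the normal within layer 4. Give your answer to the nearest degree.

Ray parameter p = sin 8.7° / 0.338 = 4.4752e-01 s/km.
sin θ_4 = p·V_4 = 4.4752e-01 × 1.962 = 0.8780.
θ_4 = arcsin 0.8780 = 61.41°.

61°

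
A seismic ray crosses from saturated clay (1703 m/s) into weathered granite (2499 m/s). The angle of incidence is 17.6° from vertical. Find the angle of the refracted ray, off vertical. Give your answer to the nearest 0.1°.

26.3°

sin θ₁/V₁ = sin θ₂/V₂ ⇒ sin θ₂ = 2499·sin 17.6°/1703 = 2499·0.3024/1703 = 0.4437.
θ₂ = sin⁻¹(0.4437) = 26.34° (from vertical).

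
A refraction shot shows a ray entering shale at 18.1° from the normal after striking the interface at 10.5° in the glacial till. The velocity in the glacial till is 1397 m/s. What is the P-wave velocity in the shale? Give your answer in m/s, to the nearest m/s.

sin 10.5° = 0.1822; sin 18.1° = 0.3107.
V₂ = V₁·(sin θ₂/sin θ₁) = 1397·(0.3107/0.1822) = 2381.62 m/s.

2382 m/s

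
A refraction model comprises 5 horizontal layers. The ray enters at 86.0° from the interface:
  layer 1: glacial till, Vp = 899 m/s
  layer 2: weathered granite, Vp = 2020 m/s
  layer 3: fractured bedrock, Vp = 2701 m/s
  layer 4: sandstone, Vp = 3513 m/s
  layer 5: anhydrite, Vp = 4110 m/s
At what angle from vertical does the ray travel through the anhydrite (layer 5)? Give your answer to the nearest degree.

19°

From the normal: θ₁ = 90° − 86.0° = 4.0°.
Ray parameter p = sin 4.0° / 899 = 7.7593e-05 s/m.
sin θ_5 = p·V_5 = 7.7593e-05 × 4110 = 0.3189.
θ_5 = 18.60° from the vertical.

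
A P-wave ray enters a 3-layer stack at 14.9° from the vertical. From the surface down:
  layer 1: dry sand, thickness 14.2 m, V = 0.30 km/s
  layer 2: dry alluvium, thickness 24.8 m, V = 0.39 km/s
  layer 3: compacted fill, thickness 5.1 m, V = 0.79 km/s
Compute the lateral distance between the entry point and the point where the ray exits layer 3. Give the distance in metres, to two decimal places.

p = sin θ₁/V₁ = sin 14.9°/0.30 = 8.5711e-01 s/km is conserved through the stack.
Layer 1: θ = 14.90°; offset = 14.2·tan 14.90° = 3.7783 m.
Layer 2: sin θ = p·0.39 = 0.3343 → θ = 19.53°; offset = 24.8·tan 19.53° = 8.7959 m.
Layer 3: sin θ = p·0.79 = 0.6771 → θ = 42.62°; offset = 5.1·tan 42.62° = 4.6928 m.
Σ offsets = 17.2670 m.

17.27 m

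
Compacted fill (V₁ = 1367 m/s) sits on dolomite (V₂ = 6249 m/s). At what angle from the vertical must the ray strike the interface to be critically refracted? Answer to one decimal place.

12.6°

At critical incidence the refracted ray runs along the interface (θ₂ = 90°), so sin θ_c = V₁/V₂.
θ_c = arcsin(1367/6249) = arcsin 0.2188 = 12.64°.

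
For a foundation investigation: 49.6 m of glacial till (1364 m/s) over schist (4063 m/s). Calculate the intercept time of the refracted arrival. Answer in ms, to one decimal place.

68.5 ms

tᵢ = 2h·√(V₂²−V₁²)/(V₁V₂).
√(V₂²−V₁²) = √(4063²−1364²) = 3827.2 m/s.
tᵢ = 2·49.6·3827.2/(1364·4063) = 0.06851 s.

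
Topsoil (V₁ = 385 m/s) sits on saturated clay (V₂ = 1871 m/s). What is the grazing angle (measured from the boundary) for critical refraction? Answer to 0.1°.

78.1°

Critical incidence: sin θ_c = V₁/V₂ = 385/1871 = 0.2058.
θ_c = arcsin 0.2058 = 11.87°.
Measured from the interface: 90° − 11.87° = 78.13°.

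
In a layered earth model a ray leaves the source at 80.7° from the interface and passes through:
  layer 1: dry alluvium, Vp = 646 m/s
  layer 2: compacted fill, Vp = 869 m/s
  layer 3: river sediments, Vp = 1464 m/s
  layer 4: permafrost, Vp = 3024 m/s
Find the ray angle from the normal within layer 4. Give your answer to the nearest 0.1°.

49.2°

From the normal: θ₁ = 90° − 80.7° = 9.3°.
Ray parameter p = sin 9.3° / 646 = 2.5016e-04 s/m.
sin θ_4 = p·V_4 = 2.5016e-04 × 3024 = 0.7565.
θ_4 = 49.16° from the vertical.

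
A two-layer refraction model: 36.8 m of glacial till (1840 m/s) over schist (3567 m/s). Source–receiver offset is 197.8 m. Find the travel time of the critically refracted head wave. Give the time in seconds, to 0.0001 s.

0.0897 s

t = x/V₂ + 2h·√(V₂²−V₁²)/(V₁V₂).
√(V₂²−V₁²) = √(3567²−1840²) = 3055.8 m/s; delay term = 2·36.8·3055.8/(1840·3567) = 0.03427 s.
t = 197.8/3567 + 0.03427 = 0.08972 s.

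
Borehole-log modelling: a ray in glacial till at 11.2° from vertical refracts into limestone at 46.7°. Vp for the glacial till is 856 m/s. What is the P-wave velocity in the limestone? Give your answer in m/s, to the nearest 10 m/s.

sin 11.2° = 0.1942; sin 46.7° = 0.7278.
V₂ = V₁·(sin θ₂/sin θ₁) = 856·(0.7278/0.1942) = 3207.33 m/s.

3210 m/s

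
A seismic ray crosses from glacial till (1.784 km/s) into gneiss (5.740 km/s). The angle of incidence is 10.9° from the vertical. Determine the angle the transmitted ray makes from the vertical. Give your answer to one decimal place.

37.5°

sin θ₁/V₁ = sin θ₂/V₂ ⇒ sin θ₂ = 5.740·sin 10.9°/1.784 = 5.740·0.1891/1.784 = 0.6084.
θ₂ = arcsin 0.6084 = 37.47° from the normal.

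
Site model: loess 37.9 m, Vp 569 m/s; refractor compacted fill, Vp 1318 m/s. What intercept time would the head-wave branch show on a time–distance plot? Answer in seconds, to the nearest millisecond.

0.120 s

θ_c = arcsin(V₁/V₂) = arcsin(569/1318) = 25.58°; cos θ_c = 0.9020.
tᵢ = 2h·cos θ_c / V₁ = 2·37.9·0.9020 / 569 = 0.12016 s.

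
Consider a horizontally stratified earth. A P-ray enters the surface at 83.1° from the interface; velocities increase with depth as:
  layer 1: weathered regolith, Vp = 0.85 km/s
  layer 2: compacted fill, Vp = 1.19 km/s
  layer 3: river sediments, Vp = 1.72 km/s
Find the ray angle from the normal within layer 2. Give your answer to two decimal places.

9.68°

From the normal: θ₁ = 90° − 83.1° = 6.9°.
Ray parameter p = sin 6.9° / 0.85 = 1.4134e-01 s/km.
sin θ_2 = p·V_2 = 1.4134e-01 × 1.19 = 0.1682.
θ_2 = 9.68° from the vertical.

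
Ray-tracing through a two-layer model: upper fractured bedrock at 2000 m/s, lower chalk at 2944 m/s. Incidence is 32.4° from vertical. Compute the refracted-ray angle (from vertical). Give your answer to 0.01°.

52.07°

sin θ₁/V₁ = sin θ₂/V₂ ⇒ sin θ₂ = 2944·sin 32.4°/2000 = 2944·0.5358/2000 = 0.7887.
θ₂ = sin⁻¹(0.7887) = 52.07° (from vertical).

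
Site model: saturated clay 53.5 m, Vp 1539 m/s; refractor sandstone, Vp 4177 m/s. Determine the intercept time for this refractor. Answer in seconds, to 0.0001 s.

tᵢ = 2h·√(V₂²−V₁²)/(V₁V₂).
√(V₂²−V₁²) = √(4177²−1539²) = 3883.1 m/s.
tᵢ = 2·53.5·3883.1/(1539·4177) = 0.06463 s.

0.0646 s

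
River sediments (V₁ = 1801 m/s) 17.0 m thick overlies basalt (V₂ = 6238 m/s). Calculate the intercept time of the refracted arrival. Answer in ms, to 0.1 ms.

18.1 ms

θ_c = arcsin(V₁/V₂) = arcsin(1801/6238) = 16.78°; cos θ_c = 0.9574.
tᵢ = 2h·cos θ_c / V₁ = 2·17.0·0.9574 / 1801 = 0.01807 s.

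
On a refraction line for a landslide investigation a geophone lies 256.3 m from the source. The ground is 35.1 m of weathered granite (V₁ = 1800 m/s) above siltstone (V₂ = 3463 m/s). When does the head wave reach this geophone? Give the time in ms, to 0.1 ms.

107.3 ms

t = x/V₂ + 2h·√(V₂²−V₁²)/(V₁V₂).
√(V₂²−V₁²) = √(3463²−1800²) = 2958.4 m/s; delay term = 2·35.1·2958.4/(1800·3463) = 0.03332 s.
t = 256.3/3463 + 0.03332 = 0.10733 s.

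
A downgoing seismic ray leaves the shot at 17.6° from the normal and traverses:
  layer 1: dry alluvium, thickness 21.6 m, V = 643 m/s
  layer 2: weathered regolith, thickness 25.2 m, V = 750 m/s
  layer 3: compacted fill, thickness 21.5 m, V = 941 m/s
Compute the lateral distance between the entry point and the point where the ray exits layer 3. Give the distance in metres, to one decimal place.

Apply Snell's law at each interface; in layer i the horizontal offset is hᵢ·tan θᵢ.
Layer 1: θ = 17.60°; offset = 21.6·tan 17.60° = 6.852 m.
Layer 2: sin θ = 750·sin 17.6°/643 = 0.3527, θ = 20.65°; offset = 25.2·tan 20.65° = 9.498 m.
Layer 3: sin θ = 941·sin 17.6°/643 = 0.4425, θ = 26.26°; offset = 21.5·tan 26.26° = 10.609 m.
Total horizontal offset = 26.959 m.

27.0 m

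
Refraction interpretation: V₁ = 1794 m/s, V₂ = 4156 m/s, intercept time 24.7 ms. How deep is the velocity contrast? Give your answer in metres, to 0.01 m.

θ_c = arcsin(1794/4156) = 25.57°; cos θ_c = 0.9020.
tᵢ = 2h cos θ_c/V₁ ⇒ h = tᵢ·V₁/(2 cos θ_c) = 0.0247·1794/(2·0.9020) = 24.56 m.

24.56 m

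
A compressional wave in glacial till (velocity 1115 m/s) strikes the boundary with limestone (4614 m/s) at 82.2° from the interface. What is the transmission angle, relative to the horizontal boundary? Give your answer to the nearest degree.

Convert to the normal: θ₁ = 90° − 82.2° = 7.8°.
Snell's law: sin θ₂ = (V₂/V₁)·sin θ₁ = (4614/1115)·sin 7.8° = 0.5616.
θ₂ = arcsin 0.5616 = 34.17° from the normal.
From the interface: 90° − 34.17° = 55.83°.

56°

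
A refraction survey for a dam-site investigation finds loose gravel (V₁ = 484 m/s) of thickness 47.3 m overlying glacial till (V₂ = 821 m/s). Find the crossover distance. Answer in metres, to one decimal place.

x_cross = 2h·√((V₂+V₁)/(V₂−V₁)).
(V₂+V₁)/(V₂−V₁) = (821+484)/(821−484) = 3.8724; √ = 1.9678.
x_cross = 2·47.3·1.9678 = 186.16 m.

186.2 m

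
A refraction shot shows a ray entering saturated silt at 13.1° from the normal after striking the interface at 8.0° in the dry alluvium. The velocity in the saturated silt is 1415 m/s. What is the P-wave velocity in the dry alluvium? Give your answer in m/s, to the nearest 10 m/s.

Snell's law: sin 8.0°/V₁ = sin 13.1°/V₂.
V₁ = V₂·sin 8.0°/sin 13.1° = 1415 × 0.6140 = 868.87 m/s.

870 m/s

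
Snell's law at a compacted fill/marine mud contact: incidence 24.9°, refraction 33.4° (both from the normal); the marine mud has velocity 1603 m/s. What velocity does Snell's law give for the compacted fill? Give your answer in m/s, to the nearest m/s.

1226 m/s

sin 24.9° = 0.4210; sin 33.4° = 0.5505.
V₁ = V₂·(sin θ₁/sin θ₂) = 1603·(0.4210/0.5505) = 1226.06 m/s.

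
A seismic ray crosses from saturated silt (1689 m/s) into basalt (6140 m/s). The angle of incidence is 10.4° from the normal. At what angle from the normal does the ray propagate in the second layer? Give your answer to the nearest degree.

41°

Snell's law: sin θ₂ = (V₂/V₁)·sin θ₁ = (6140/1689)·sin 10.4° = 0.6562.
θ₂ = sin⁻¹(0.6562) = 41.01° (from vertical).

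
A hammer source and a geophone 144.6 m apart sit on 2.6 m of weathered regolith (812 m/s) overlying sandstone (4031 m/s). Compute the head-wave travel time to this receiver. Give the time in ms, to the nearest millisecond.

42 ms

θ_c = arcsin(V₁/V₂) = arcsin(812/4031) = 11.62°, cos θ_c = 0.9795.
Intercept time tᵢ = 2h cos θ_c / V₁ = 2·2.6·0.9795/812 = 0.00627 s.
t = x/V₂ + tᵢ = 144.6/4031 + 0.00627 = 0.04214 s.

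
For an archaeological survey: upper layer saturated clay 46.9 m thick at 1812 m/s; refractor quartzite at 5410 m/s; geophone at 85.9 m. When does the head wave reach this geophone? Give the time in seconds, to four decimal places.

0.0647 s

t = x/V₂ + 2h·√(V₂²−V₁²)/(V₁V₂).
√(V₂²−V₁²) = √(5410²−1812²) = 5097.5 m/s; delay term = 2·46.9·5097.5/(1812·5410) = 0.04878 s.
t = 85.9/5410 + 0.04878 = 0.06465 s.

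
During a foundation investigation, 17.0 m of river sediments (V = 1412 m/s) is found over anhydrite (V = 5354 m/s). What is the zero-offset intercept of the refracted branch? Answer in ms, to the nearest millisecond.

θ_c = arcsin(V₁/V₂) = arcsin(1412/5354) = 15.29°; cos θ_c = 0.9646.
tᵢ = 2h·cos θ_c / V₁ = 2·17.0·0.9646 / 1412 = 0.02323 s.

23 ms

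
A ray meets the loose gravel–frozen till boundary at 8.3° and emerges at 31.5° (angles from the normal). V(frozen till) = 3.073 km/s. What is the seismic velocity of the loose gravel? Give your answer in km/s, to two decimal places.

Snell's law: sin 8.3°/V₁ = sin 31.5°/V₂.
V₁ = V₂·sin 8.3°/sin 31.5° = 3.073 × 0.2763 = 0.85 km/s.

0.85 km/s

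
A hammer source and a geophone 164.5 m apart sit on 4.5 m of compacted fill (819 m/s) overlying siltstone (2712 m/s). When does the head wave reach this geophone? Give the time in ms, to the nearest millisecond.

t = x/V₂ + 2h·√(V₂²−V₁²)/(V₁V₂).
√(V₂²−V₁²) = √(2712²−819²) = 2585.4 m/s; delay term = 2·4.5·2585.4/(819·2712) = 0.01048 s.
t = 164.5/2712 + 0.01048 = 0.07113 s.

71 ms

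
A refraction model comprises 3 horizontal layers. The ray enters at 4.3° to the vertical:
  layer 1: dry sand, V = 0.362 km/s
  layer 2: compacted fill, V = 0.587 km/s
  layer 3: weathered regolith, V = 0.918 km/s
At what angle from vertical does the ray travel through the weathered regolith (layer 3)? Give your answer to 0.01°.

10.96°

Ray parameter p = sin 4.3° / 0.362 = 2.0712e-01 s/km.
sin θ_3 = p·V_3 = 2.0712e-01 × 0.918 = 0.1901.
θ_3 = 10.96° from the vertical.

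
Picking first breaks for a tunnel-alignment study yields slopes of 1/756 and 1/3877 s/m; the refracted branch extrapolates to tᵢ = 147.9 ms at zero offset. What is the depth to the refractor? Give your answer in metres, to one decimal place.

57.0 m

θ_c = arcsin(756/3877) = 11.24°; cos θ_c = 0.9808.
tᵢ = 2h cos θ_c/V₁ ⇒ h = tᵢ·V₁/(2 cos θ_c) = 0.1479·756/(2·0.9808) = 57.00 m.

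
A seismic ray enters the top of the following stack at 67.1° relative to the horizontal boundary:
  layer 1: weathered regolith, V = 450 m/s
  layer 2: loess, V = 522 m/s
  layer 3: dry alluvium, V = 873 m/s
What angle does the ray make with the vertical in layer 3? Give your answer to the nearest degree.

From the normal: θ₁ = 90° − 67.1° = 22.9°.
Ray parameter p = sin 22.9° / 450 = 8.6472e-04 s/m.
sin θ_3 = p·V_3 = 8.6472e-04 × 873 = 0.7549.
θ_3 = arcsin 0.7549 = 49.02°.

49°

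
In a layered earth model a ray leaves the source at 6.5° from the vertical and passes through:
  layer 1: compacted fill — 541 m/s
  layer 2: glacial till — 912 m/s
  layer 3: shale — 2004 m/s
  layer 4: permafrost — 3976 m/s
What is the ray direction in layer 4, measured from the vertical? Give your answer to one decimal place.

Ray parameter p = sin 6.5° / 541 = 2.0925e-04 s/m.
sin θ_4 = p·V_4 = 2.0925e-04 × 3976 = 0.8320.
θ_4 = 56.30° from the vertical.

56.3°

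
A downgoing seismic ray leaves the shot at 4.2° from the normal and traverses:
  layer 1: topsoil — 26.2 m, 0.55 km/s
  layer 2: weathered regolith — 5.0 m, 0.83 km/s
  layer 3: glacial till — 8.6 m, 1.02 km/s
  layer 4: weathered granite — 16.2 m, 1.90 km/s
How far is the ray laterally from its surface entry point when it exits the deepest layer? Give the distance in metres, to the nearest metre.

p = sin θ₁/V₁ = sin 4.2°/0.55 = 1.3316e-01 s/km is conserved through the stack.
Layer 1: θ = 4.20°; offset = 26.2·tan 4.20° = 1.924 m.
Layer 2: sin θ = p·0.83 = 0.1105 → θ = 6.35°; offset = 5.0·tan 6.35° = 0.556 m.
Layer 3: sin θ = p·1.02 = 0.1358 → θ = 7.81°; offset = 8.6·tan 7.81° = 1.179 m.
Layer 4: sin θ = p·1.90 = 0.2530 → θ = 14.66°; offset = 16.2·tan 14.66° = 4.237 m.
Σ offsets = 7.896 m.

8 m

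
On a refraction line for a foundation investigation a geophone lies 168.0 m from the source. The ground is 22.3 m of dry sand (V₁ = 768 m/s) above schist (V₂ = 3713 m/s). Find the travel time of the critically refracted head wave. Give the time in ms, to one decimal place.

102.1 ms

θ_c = arcsin(V₁/V₂) = arcsin(768/3713) = 11.94°, cos θ_c = 0.9784.
Intercept time tᵢ = 2h cos θ_c / V₁ = 2·22.3·0.9784/768 = 0.05682 s.
t = x/V₂ + tᵢ = 168.0/3713 + 0.05682 = 0.10206 s.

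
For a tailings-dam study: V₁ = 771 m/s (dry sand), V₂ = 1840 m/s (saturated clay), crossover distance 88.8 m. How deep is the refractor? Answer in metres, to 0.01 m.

x_cross = 2h·√((V₂+V₁)/(V₂−V₁)) → h = x_cross / (2·√((V₂+V₁)/(V₂−V₁))).
√((V₂+V₁)/(V₂−V₁)) = √((1840+771)/(1840−771)) = 1.5628.
h = 88.8 / (2·1.5628) = 28.41 m.

28.41 m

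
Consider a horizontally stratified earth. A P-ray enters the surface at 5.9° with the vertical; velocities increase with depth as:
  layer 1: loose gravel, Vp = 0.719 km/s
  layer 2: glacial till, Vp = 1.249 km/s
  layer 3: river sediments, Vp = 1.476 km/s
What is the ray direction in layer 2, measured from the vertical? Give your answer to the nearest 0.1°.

10.3°

Ray parameter p = sin 5.9° / 0.719 = 1.4297e-01 s/km.
sin θ_2 = p·V_2 = 1.4297e-01 × 1.249 = 0.1786.
θ_2 = 10.29° from the vertical.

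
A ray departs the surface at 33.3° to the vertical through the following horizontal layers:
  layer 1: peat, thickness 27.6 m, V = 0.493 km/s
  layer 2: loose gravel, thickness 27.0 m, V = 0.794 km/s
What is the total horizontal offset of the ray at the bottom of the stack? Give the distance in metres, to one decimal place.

p = sin θ₁/V₁ = sin 33.3°/0.493 = 1.1136e+00 s/km is conserved through the stack.
Layer 1: θ = 33.30°; offset = 27.6·tan 33.30° = 18.130 m.
Layer 2: sin θ = p·0.794 = 0.8842 → θ = 62.16°; offset = 27.0·tan 62.16° = 51.116 m.
Summing the layer offsets gives 69.246 m.

69.2 m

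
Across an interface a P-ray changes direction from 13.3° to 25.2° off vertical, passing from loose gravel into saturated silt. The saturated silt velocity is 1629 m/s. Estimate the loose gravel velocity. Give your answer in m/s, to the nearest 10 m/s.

sin 13.3° = 0.2300; sin 25.2° = 0.4258.
V₁ = V₂·(sin θ₁/sin θ₂) = 1629·(0.2300/0.4258) = 880.15 m/s.

880 m/s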